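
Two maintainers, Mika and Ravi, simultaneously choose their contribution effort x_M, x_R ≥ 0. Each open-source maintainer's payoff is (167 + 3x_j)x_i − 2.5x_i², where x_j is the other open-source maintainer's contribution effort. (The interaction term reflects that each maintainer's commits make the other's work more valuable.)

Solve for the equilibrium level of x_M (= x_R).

83.5

Mika's payoff is (167 + 3x_R)x_M − 2.5x_M².
∂π/∂x_M = 167 + 3x_R − 5x_M = 0, so x_M = 33.4 + 0.6x_R.
Setting x_M = x_R in the reaction function: x_M = 33.4 + 0.6x_M, so x_M = 33.4 / 0.4 = 83.5.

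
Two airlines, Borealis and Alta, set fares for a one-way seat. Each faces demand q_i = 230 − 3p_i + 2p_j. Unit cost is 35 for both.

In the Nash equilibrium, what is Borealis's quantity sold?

146.25

Borealis's profit: π = (p_{Borealis} − 35)(230 − 3p_{Borealis} + 2p_{Alta}).
∂π/∂p_{Borealis} = 335 − 6p_{Borealis} + 2p_{Alta} = 0 ⇒ p_{Borealis} = 335/6 + (1/3)p_{Alta}.
Setting p_{Borealis} = p_{Alta} in the reaction function: p_{Borealis} = 335/6 + (1/3)p_{Borealis}, so p_{Borealis} = (335/6) / (2/3) = 83.75.
q_{Borealis} = 230 − 3·83.75 + 2·83.75 = 146.25.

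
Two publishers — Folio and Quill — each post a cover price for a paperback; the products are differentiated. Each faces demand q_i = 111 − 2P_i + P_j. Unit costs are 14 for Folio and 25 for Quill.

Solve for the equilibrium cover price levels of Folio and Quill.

47.8, 52.2

Folio's profit: π = (P_{Folio} − 14)(111 − 2P_{Folio} + P_{Quill}).
∂π/∂P_{Folio} = 139 − 4P_{Folio} + P_{Quill} = 0 ⇒ P_{Folio} = 34.75 + 0.25P_{Quill}.
Similarly P_{Quill} = 40.25 + 0.25P_{Folio}.
Solving the two reaction functions simultaneously: (1 − (0.25)(0.25))P_{Folio} = 34.75 + 0.25·40.25, so 0.9375P_{Folio} = 44.8125 and P_{Folio} = 47.8.
Then P_{Quill} = 40.25 + 0.25·47.8 = 52.2.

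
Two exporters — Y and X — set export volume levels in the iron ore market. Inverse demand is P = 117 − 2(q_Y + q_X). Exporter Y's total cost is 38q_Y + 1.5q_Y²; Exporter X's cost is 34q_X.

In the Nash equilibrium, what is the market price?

Exporter Y's profit: π = q_Y(117 − 2(q_Y + q_X)) − 38q_Y − 1.5q_Y².
∂π/∂q_Y = 79 − 7q_Y − 2q_X = 0, so q_Y = 79/7 − (2/7)q_X.
For X: ∂π/∂q_X = 83 − 4q_X − 2q_Y = 0 ⇒ q_X = 20.75 − 0.5q_Y.
Plugging q_X into Y's best response: q_Y = 79/7 − (2/7)(20.75 − 0.5q_Y) ⇒ (6/7)q_Y = 75/14, so q_Y = 6.25.
Then q_X = 20.75 − 0.5·6.25 = 17.625.
Equilibrium price: P = 117 − 2·23.875 = 69.25.

69.25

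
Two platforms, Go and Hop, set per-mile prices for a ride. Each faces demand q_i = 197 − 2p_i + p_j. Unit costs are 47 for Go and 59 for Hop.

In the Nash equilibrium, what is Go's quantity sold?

Go's profit: π = (p_{Go} − 47)(197 − 2p_{Go} + p_{Hop}).
∂π/∂p_{Go} = 291 − 4p_{Go} + p_{Hop} = 0 ⇒ p_{Go} = 72.75 + 0.25p_{Hop}.
Similarly p_{Hop} = 78.75 + 0.25p_{Go}.
Solving the two reaction functions simultaneously: (1 − (0.25)(0.25))p_{Go} = 72.75 + 0.25·78.75, so 0.9375p_{Go} = 92.4375 and p_{Go} = 98.6.
Then p_{Hop} = 78.75 + 0.25·98.6 = 103.4.
q_{Go} = 197 − 2·98.6 + 103.4 = 103.2.

103.2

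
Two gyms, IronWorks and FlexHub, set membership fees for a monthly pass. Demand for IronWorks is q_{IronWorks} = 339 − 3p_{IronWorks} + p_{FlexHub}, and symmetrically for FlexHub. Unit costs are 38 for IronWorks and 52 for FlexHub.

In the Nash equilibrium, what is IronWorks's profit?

IronWorks's profit: π = (p_{IronWorks} − 38)(339 − 3p_{IronWorks} + p_{FlexHub}).
∂π/∂p_{IronWorks} = 453 − 6p_{IronWorks} + p_{FlexHub} = 0 ⇒ p_{IronWorks} = 75.5 + (1/6)p_{FlexHub}.
Similarly p_{FlexHub} = 82.5 + (1/6)p_{IronWorks}.
Substituting the second reaction function into the first: p_{IronWorks} = 75.5 + (1/6)(82.5 + (1/6)p_{IronWorks}), which gives (35/36)p_{IronWorks} = 89.25 ⇒ p_{IronWorks} = 91.8.
Then p_{FlexHub} = 82.5 + (1/6)·91.8 = 97.8.
q_{IronWorks} = 339 − 3·91.8 + 97.8 = 161.4.
Profit = (91.8 − 38)·161.4 = 8683.32.

8683.32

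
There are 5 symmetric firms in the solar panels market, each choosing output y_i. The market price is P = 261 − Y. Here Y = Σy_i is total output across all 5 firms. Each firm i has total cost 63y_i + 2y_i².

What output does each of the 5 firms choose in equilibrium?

19.8

A representative firm's profit is π_i = y_i(261 − Y) − 63y_i − 2y_i², with Y = y_i + Σ_{j≠i} y_j.
First-order condition: 198 − 6y_i − Σ_{j≠i} y_j = 0.
In a symmetric equilibrium every firm chooses the same y, so Σ_{j≠i} y_j = 4y. The condition becomes 198 − 10y = 0, giving y = 198/10 = 19.8.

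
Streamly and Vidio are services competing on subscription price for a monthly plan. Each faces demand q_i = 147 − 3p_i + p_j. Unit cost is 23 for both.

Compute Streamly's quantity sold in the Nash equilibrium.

Streamly's profit: π = (p_{Streamly} − 23)(147 − 3p_{Streamly} + p_{Vidio}).
∂π/∂p_{Streamly} = 216 − 6p_{Streamly} + p_{Vidio} = 0 ⇒ p_{Streamly} = 36 + (1/6)p_{Vidio}.
By symmetry p_{Vidio} = p_{Streamly}; substituting into the reaction function, (5/6)p_{Streamly} = 36 and p_{Streamly} = 43.2.
q_{Streamly} = 147 − 3·43.2 + 43.2 = 60.6.

60.6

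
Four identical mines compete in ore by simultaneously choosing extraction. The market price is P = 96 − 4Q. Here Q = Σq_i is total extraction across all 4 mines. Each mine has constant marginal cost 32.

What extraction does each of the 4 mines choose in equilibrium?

3.2

A representative mine's profit is π_i = q_i(96 − 4Q) − 32q_i, with Q = q_i + Σ_{j≠i} q_j.
First-order condition: 64 − 8q_i − 4Σ_{j≠i} q_j = 0.
Imposing symmetry (q_j = q for all j) turns Σ_{j≠i} q_j into 3q, so 64 = 20q and q = 3.2.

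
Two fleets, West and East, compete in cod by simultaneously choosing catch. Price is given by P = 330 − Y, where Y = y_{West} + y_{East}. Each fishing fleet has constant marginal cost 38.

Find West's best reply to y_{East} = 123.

84.5

Fishing fleet West's profit: π = y_{West}(330 − (y_{West} + y_{East})) − 38y_{West}.
∂π/∂y_{West} = 292 − 2y_{West} − y_{East} = 0, so y_{West} = 146 − 0.5y_{East}.
At y_{East} = 123: y_{West} = 146 − 0.5·123 = 84.5.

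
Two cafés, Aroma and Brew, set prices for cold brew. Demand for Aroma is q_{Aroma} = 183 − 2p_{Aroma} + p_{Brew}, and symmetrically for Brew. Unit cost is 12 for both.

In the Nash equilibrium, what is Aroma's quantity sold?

Aroma's profit: π = (p_{Aroma} − 12)(183 − 2p_{Aroma} + p_{Brew}).
∂π/∂p_{Aroma} = 207 − 4p_{Aroma} + p_{Brew} = 0 ⇒ p_{Aroma} = 51.75 + 0.25p_{Brew}.
Setting p_{Aroma} = p_{Brew} in the reaction function: p_{Aroma} = 51.75 + 0.25p_{Aroma}, so p_{Aroma} = 51.75 / 0.75 = 69.
q_{Aroma} = 183 − 2·69 + 69 = 114.

114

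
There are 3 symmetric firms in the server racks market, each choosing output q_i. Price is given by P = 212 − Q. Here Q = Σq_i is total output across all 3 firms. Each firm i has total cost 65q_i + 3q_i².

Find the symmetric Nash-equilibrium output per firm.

A representative firm's profit is π_i = q_i(212 − Q) − 65q_i − 3q_i², with Q = q_i + Σ_{j≠i} q_j.
First-order condition: 147 − 8q_i − Σ_{j≠i} q_j = 0.
In a symmetric equilibrium every firm chooses the same q, so Σ_{j≠i} q_j = 2q. The condition becomes 147 − 10q = 0, giving q = 147/10 = 14.7.

14.7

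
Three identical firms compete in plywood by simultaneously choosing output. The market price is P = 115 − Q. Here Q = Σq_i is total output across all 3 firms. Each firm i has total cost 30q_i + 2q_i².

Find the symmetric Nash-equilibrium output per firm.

A representative firm's profit is π_i = q_i(115 − Q) − 30q_i − 2q_i², with Q = q_i + Σ_{j≠i} q_j.
First-order condition: 85 − 6q_i − Σ_{j≠i} q_j = 0.
With identical firms, set every q_j = q: then 85 − 6q − 2q = 0, i.e. q = 85/8 = 10.625.

10.625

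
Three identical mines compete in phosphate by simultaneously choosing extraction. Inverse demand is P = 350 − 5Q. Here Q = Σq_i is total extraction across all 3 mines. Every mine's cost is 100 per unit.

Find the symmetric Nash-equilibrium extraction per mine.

12.5

A representative mine's profit is π_i = q_i(350 − 5Q) − 100q_i, with Q = q_i + Σ_{j≠i} q_j.
First-order condition: 250 − 10q_i − 5Σ_{j≠i} q_j = 0.
Imposing symmetry (q_j = q for all j) turns Σ_{j≠i} q_j into 2q, so 250 = 20q and q = 12.5.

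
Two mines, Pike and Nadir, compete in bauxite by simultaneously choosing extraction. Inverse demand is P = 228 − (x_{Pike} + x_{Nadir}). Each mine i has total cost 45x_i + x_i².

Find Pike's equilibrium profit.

Mine Pike's profit: π = x_{Pike}(228 − (x_{Pike} + x_{Nadir})) − 45x_{Pike} − x_{Pike}².
∂π/∂x_{Pike} = 183 − 4x_{Pike} − x_{Nadir} = 0, so x_{Pike} = 45.75 − 0.25x_{Nadir}.
The game is symmetric, so in equilibrium x_{Nadir} = x_{Pike}: the reaction function gives 1.25x_{Pike} = 45.75, hence x_{Pike} = 36.6.
Price P = 228 − 73.2 = 154.8.
Pike's profit: (154.8 − 45)·36.6 − (36.6)² = 2679.12.

2679.12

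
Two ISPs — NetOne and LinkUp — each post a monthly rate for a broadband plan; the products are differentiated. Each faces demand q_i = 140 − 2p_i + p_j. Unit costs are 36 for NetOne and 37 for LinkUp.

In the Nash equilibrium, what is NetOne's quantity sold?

69.6

NetOne's profit: π = (p_{NetOne} − 36)(140 − 2p_{NetOne} + p_{LinkUp}).
∂π/∂p_{NetOne} = 212 − 4p_{NetOne} + p_{LinkUp} = 0 ⇒ p_{NetOne} = 53 + 0.25p_{LinkUp}.
Similarly p_{LinkUp} = 53.5 + 0.25p_{NetOne}.
Substituting the second reaction function into the first: p_{NetOne} = 53 + 0.25(53.5 + 0.25p_{NetOne}), which gives 0.9375p_{NetOne} = 66.375 ⇒ p_{NetOne} = 70.8.
Then p_{LinkUp} = 53.5 + 0.25·70.8 = 71.2.
q_{NetOne} = 140 − 2·70.8 + 71.2 = 69.6.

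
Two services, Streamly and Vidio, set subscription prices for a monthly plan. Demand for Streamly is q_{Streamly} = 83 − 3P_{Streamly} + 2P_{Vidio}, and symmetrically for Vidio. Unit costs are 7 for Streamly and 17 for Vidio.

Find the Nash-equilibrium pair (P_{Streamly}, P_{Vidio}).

27.875, 31.625

Streamly's profit: π = (P_{Streamly} − 7)(83 − 3P_{Streamly} + 2P_{Vidio}).
∂π/∂P_{Streamly} = 104 − 6P_{Streamly} + 2P_{Vidio} = 0 ⇒ P_{Streamly} = 52/3 + (1/3)P_{Vidio}.
Similarly P_{Vidio} = 67/3 + (1/3)P_{Streamly}.
Plugging P_{Vidio} into Streamly's best response: P_{Streamly} = 52/3 + (1/3)(67/3 + (1/3)P_{Streamly}) ⇒ (8/9)P_{Streamly} = 223/9, so P_{Streamly} = 27.875.
Then P_{Vidio} = 67/3 + (1/3)·27.875 = 31.625.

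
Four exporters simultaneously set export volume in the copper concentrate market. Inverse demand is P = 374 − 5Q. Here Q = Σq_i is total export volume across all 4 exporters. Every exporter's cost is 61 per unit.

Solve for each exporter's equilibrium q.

A representative exporter's profit is π_i = q_i(374 − 5Q) − 61q_i, with Q = q_i + Σ_{j≠i} q_j.
First-order condition: 313 − 10q_i − 5Σ_{j≠i} q_j = 0.
Imposing symmetry (q_j = q for all j) turns Σ_{j≠i} q_j into 3q, so 313 = 25q and q = 12.52.

12.52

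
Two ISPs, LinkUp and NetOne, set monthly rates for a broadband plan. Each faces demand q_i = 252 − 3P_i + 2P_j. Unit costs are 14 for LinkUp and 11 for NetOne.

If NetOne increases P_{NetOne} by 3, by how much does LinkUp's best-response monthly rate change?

1

LinkUp's profit: π = (P_{LinkUp} − 14)(252 − 3P_{LinkUp} + 2P_{NetOne}).
∂π/∂P_{LinkUp} = 294 − 6P_{LinkUp} + 2P_{NetOne} = 0 ⇒ P_{LinkUp} = 49 + (1/3)P_{NetOne}.
The reaction-function slope is 1/3, so a 3-unit rise in P_{NetOne} moves P_{LinkUp} by 1/3 × 3 = 1. LinkUp's best response rises — the actions are strategic complements.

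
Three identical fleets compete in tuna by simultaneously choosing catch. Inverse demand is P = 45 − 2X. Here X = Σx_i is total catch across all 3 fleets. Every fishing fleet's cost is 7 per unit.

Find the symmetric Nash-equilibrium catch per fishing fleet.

4.75

A representative fishing fleet's profit is π_i = x_i(45 − 2X) − 7x_i, with X = x_i + Σ_{j≠i} x_j.
First-order condition: 38 − 4x_i − 2Σ_{j≠i} x_j = 0.
In a symmetric equilibrium every fishing fleet chooses the same x, so Σ_{j≠i} x_j = 2x. The condition becomes 38 − 8x = 0, giving x = 38/8 = 4.75.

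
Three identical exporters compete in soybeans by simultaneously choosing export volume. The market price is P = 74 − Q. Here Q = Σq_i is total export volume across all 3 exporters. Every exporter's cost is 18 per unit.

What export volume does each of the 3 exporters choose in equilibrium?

14

A representative exporter's profit is π_i = q_i(74 − Q) − 18q_i, with Q = q_i + Σ_{j≠i} q_j.
First-order condition: 56 − 2q_i − Σ_{j≠i} q_j = 0.
With identical exporters, set every q_j = q: then 56 − 2q − 2q = 0, i.e. q = 56/4 = 14.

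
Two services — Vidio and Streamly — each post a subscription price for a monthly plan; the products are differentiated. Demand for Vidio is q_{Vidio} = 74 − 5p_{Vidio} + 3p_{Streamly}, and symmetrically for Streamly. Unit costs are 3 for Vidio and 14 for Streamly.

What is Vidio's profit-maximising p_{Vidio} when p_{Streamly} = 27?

17

Vidio's profit: π = (p_{Vidio} − 3)(74 − 5p_{Vidio} + 3p_{Streamly}).
∂π/∂p_{Vidio} = 89 − 10p_{Vidio} + 3p_{Streamly} = 0 ⇒ p_{Vidio} = 8.9 + 0.3p_{Streamly}.
At p_{Streamly} = 27: p_{Vidio} = 8.9 + 0.3·27 = 17.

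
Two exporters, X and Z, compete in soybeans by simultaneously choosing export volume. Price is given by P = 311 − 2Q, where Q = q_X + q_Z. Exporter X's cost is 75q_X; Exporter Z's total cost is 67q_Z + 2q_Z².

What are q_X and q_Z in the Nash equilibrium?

Exporter X's profit: π = q_X(311 − 2(q_X + q_Z)) − 75q_X.
∂π/∂q_X = 236 − 4q_X − 2q_Z = 0, so q_X = 59 − 0.5q_Z.
For Z: ∂π/∂q_Z = 244 − 8q_Z − 2q_X = 0 ⇒ q_Z = 30.5 − 0.25q_X.
Substituting the second reaction function into the first: q_X = 59 − 0.5(30.5 − 0.25q_X), which gives 0.875q_X = 43.75 ⇒ q_X = 50.
Then q_Z = 30.5 − 0.25·50 = 18.

50, 18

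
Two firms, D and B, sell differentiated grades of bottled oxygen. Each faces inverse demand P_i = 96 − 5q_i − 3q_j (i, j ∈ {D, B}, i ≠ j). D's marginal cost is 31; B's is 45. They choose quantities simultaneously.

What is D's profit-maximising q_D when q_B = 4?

5.3

Firm D's profit: π = q_D(96 − 5q_D − 3q_B) − 31q_D.
∂π/∂q_D = 65 − 10q_D − 3q_B = 0 ⇒ q_D = 6.5 − 0.3q_B.
At q_B = 4: q_D = 6.5 − 0.3·4 = 5.3.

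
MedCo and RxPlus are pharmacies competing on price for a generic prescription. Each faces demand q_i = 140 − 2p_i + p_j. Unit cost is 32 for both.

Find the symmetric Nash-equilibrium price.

68

MedCo's profit: π = (p_{MedCo} − 32)(140 − 2p_{MedCo} + p_{RxPlus}).
∂π/∂p_{MedCo} = 204 − 4p_{MedCo} + p_{RxPlus} = 0 ⇒ p_{MedCo} = 51 + 0.25p_{RxPlus}.
Setting p_{MedCo} = p_{RxPlus} in the reaction function: p_{MedCo} = 51 + 0.25p_{MedCo}, so p_{MedCo} = 51 / 0.75 = 68.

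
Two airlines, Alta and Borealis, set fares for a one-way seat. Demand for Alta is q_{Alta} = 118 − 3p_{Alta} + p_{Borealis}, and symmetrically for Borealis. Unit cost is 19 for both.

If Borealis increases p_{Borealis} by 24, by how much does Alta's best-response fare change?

4

Alta's profit: π = (p_{Alta} − 19)(118 − 3p_{Alta} + p_{Borealis}).
∂π/∂p_{Alta} = 175 − 6p_{Alta} + p_{Borealis} = 0 ⇒ p_{Alta} = 175/6 + (1/6)p_{Borealis}.
The reaction-function slope is 1/6, so a 24-unit rise in p_{Borealis} moves p_{Alta} by 1/6 × 24 = 4. Alta's best response rises — the actions are strategic complements.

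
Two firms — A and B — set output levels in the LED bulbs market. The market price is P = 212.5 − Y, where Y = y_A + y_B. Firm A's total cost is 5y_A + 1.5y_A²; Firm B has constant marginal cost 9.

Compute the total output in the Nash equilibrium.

Firm A's profit: π = y_A(212.5 − (y_A + y_B)) − 5y_A − 1.5y_A².
∂π/∂y_A = 207.5 − 5y_A − y_B = 0, so y_A = 41.5 − 0.2y_B.
For B: ∂π/∂y_B = 203.5 − 2y_B − y_A = 0 ⇒ y_B = 101.75 − 0.5y_A.
Solving the two reaction functions simultaneously: (1 − (−0.2)(−0.5))y_A = 41.5 − 0.2·101.75, so 0.9y_A = 21.15 and y_A = 23.5.
Then y_B = 101.75 − 0.5·23.5 = 90.
Total output: 23.5 + 90 = 113.5.

113.5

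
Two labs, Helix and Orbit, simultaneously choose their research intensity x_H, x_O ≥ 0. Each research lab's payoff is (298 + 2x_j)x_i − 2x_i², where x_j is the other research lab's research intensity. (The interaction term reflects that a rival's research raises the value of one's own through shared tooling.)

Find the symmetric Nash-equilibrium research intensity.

149

Helix's payoff is (298 + 2x_O)x_H − 2x_H².
∂π/∂x_H = 298 + 2x_O − 4x_H = 0, so x_H = 74.5 + 0.5x_O.
Setting x_H = x_O in the reaction function: x_H = 74.5 + 0.5x_H, so x_H = 74.5 / 0.5 = 149.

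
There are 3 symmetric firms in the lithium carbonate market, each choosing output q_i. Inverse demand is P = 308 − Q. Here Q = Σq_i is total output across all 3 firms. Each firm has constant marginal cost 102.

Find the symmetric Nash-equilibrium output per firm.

51.5

A representative firm's profit is π_i = q_i(308 − Q) − 102q_i, with Q = q_i + Σ_{j≠i} q_j.
First-order condition: 206 − 2q_i − Σ_{j≠i} q_j = 0.
Imposing symmetry (q_j = q for all j) turns Σ_{j≠i} q_j into 2q, so 206 = 4q and q = 51.5.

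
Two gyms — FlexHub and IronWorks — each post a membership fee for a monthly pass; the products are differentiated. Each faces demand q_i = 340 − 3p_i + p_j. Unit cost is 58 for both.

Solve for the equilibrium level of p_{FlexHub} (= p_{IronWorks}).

FlexHub's profit: π = (p_{FlexHub} − 58)(340 − 3p_{FlexHub} + p_{IronWorks}).
∂π/∂p_{FlexHub} = 514 − 6p_{FlexHub} + p_{IronWorks} = 0 ⇒ p_{FlexHub} = 257/3 + (1/6)p_{IronWorks}.
The game is symmetric, so in equilibrium p_{IronWorks} = p_{FlexHub}: the reaction function gives (5/6)p_{FlexHub} = 257/3, hence p_{FlexHub} = 102.8.

102.8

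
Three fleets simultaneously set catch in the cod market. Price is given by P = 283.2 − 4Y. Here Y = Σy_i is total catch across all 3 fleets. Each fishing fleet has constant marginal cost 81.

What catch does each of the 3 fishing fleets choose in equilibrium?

A representative fishing fleet's profit is π_i = y_i(283.2 − 4Y) − 81y_i, with Y = y_i + Σ_{j≠i} y_j.
First-order condition: 202.2 − 8y_i − 4Σ_{j≠i} y_j = 0.
Imposing symmetry (y_j = y for all j) turns Σ_{j≠i} y_j into 2y, so 202.2 = 16y and y = 12.6375.

12.6375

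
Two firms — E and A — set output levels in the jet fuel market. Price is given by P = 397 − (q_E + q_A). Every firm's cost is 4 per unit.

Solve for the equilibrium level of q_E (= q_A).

Firm E's profit: π = q_E(397 − (q_E + q_A)) − 4q_E.
∂π/∂q_E = 393 − 2q_E − q_A = 0, so q_E = 196.5 − 0.5q_A.
The game is symmetric, so in equilibrium q_A = q_E: the reaction function gives 1.5q_E = 196.5, hence q_E = 131.

131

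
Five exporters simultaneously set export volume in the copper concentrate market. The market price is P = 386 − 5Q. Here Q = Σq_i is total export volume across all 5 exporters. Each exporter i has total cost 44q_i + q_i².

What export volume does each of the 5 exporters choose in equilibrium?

10.6875

A representative exporter's profit is π_i = q_i(386 − 5Q) − 44q_i − q_i², with Q = q_i + Σ_{j≠i} q_j.
First-order condition: 342 − 12q_i − 5Σ_{j≠i} q_j = 0.
In a symmetric equilibrium every exporter chooses the same q, so Σ_{j≠i} q_j = 4q. The condition becomes 342 − 32q = 0, giving q = 342/32 = 10.6875.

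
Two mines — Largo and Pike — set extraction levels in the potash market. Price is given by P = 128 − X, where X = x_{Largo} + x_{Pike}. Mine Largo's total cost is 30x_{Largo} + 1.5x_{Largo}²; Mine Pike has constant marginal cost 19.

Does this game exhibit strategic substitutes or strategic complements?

Mine Largo's profit: π = x_{Largo}(128 − (x_{Largo} + x_{Pike})) − 30x_{Largo} − 1.5x_{Largo}².
∂π/∂x_{Largo} = 98 − 5x_{Largo} − x_{Pike} = 0, so x_{Largo} = 19.6 − 0.2x_{Pike}.
The best-response slope dx_{Largo}/dx_{Pike} = −0.2 < 0: the reaction function is downward-sloping, so the choices are strategic substitutes.

strategic substitutes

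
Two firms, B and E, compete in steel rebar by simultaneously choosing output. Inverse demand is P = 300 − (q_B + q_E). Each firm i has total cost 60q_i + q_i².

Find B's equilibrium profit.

4608

Firm B's profit: π = q_B(300 − (q_B + q_E)) − 60q_B − q_B².
∂π/∂q_B = 240 − 4q_B − q_E = 0, so q_B = 60 − 0.25q_E.
The game is symmetric, so in equilibrium q_E = q_B: the reaction function gives 1.25q_B = 60, hence q_B = 48.
Price P = 300 − 96 = 204.
B's profit: (204 − 60)·48 − (48)² = 4608.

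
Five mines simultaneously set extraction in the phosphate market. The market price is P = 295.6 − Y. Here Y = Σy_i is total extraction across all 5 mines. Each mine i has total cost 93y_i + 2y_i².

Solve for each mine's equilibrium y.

20.26

A representative mine's profit is π_i = y_i(295.6 − Y) − 93y_i − 2y_i², with Y = y_i + Σ_{j≠i} y_j.
First-order condition: 202.6 − 6y_i − Σ_{j≠i} y_j = 0.
With identical mines, set every y_j = y: then 202.6 − 6y − 4y = 0, i.e. y = 202.6/10 = 20.26.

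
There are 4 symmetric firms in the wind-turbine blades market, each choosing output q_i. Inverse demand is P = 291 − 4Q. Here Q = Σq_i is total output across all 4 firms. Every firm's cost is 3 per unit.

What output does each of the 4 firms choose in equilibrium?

A representative firm's profit is π_i = q_i(291 − 4Q) − 3q_i, with Q = q_i + Σ_{j≠i} q_j.
First-order condition: 288 − 8q_i − 4Σ_{j≠i} q_j = 0.
Imposing symmetry (q_j = q for all j) turns Σ_{j≠i} q_j into 3q, so 288 = 20q and q = 14.4.

14.4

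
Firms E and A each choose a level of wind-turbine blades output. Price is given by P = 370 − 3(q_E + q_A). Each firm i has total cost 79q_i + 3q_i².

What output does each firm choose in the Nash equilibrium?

19.4

Firm E's profit: π = q_E(370 − 3(q_E + q_A)) − 79q_E − 3q_E².
∂π/∂q_E = 291 − 12q_E − 3q_A = 0, so q_E = 24.25 − 0.25q_A.
Setting q_E = q_A in the reaction function: q_E = 24.25 − 0.25q_E, so q_E = 24.25 / 1.25 = 19.4.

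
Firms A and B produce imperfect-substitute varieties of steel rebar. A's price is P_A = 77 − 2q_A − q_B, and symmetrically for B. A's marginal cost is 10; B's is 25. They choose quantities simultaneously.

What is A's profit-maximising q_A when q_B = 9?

Firm A's profit: π = q_A(77 − 2q_A − q_B) − 10q_A.
∂π/∂q_A = 67 − 4q_A − q_B = 0 ⇒ q_A = 16.75 − 0.25q_B.
At q_B = 9: q_A = 16.75 − 0.25·9 = 14.5.

14.5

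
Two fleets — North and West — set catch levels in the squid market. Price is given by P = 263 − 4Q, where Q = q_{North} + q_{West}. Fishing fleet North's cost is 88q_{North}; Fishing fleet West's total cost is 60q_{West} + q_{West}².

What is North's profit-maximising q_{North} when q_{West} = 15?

14.375

Fishing fleet North's profit: π = q_{North}(263 − 4(q_{North} + q_{West})) − 88q_{North}.
∂π/∂q_{North} = 175 − 8q_{North} − 4q_{West} = 0, so q_{North} = 21.875 − 0.5q_{West}.
At q_{West} = 15: q_{North} = 21.875 − 0.5·15 = 14.375.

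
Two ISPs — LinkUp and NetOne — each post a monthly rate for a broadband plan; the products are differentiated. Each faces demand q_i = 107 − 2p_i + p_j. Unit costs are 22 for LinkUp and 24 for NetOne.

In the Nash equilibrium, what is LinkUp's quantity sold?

LinkUp's profit: π = (p_{LinkUp} − 22)(107 − 2p_{LinkUp} + p_{NetOne}).
∂π/∂p_{LinkUp} = 151 − 4p_{LinkUp} + p_{NetOne} = 0 ⇒ p_{LinkUp} = 37.75 + 0.25p_{NetOne}.
Similarly p_{NetOne} = 38.75 + 0.25p_{LinkUp}.
Substituting the second reaction function into the first: p_{LinkUp} = 37.75 + 0.25(38.75 + 0.25p_{LinkUp}), which gives 0.9375p_{LinkUp} = 47.4375 ⇒ p_{LinkUp} = 50.6.
Then p_{NetOne} = 38.75 + 0.25·50.6 = 51.4.
q_{LinkUp} = 107 − 2·50.6 + 51.4 = 57.2.

57.2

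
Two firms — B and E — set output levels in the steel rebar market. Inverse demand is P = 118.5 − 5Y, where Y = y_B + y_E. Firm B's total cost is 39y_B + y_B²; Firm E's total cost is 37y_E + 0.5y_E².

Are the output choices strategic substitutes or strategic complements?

Firm B's profit: π = y_B(118.5 − 5(y_B + y_E)) − 39y_B − y_B².
∂π/∂y_B = 79.5 − 12y_B − 5y_E = 0, so y_B = 6.625 − (5/12)y_E.
The best-response slope dy_B/dy_E = −5/12 < 0: the reaction function is downward-sloping, so the choices are strategic substitutes.

strategic substitutes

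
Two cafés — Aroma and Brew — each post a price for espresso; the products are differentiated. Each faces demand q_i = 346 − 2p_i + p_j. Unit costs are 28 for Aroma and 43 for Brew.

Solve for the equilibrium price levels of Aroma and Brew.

136, 142

Aroma's profit: π = (p_{Aroma} − 28)(346 − 2p_{Aroma} + p_{Brew}).
∂π/∂p_{Aroma} = 402 − 4p_{Aroma} + p_{Brew} = 0 ⇒ p_{Aroma} = 100.5 + 0.25p_{Brew}.
Similarly p_{Brew} = 108 + 0.25p_{Aroma}.
Solving the two reaction functions simultaneously: (1 − (0.25)(0.25))p_{Aroma} = 100.5 + 0.25·108, so 0.9375p_{Aroma} = 127.5 and p_{Aroma} = 136.
Then p_{Brew} = 108 + 0.25·136 = 142.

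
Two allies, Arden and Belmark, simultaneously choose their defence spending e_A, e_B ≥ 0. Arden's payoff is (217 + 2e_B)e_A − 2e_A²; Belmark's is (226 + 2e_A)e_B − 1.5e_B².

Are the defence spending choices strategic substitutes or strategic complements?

strategic complements

Expanding Arden's payoff: 217e_A + 2e_Be_A − 2e_A².
∂π/∂e_A = 217 + 2e_B − 4e_A = 0, so e_A = 54.25 + 0.5e_B.
The best-response slope de_A/de_B = 0.5 > 0: the reaction function is upward-sloping, so the choices are strategic complements.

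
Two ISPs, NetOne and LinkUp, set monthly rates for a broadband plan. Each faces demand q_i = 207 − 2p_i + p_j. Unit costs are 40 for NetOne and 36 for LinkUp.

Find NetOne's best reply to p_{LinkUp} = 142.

107.25

NetOne's profit: π = (p_{NetOne} − 40)(207 − 2p_{NetOne} + p_{LinkUp}).
∂π/∂p_{NetOne} = 287 − 4p_{NetOne} + p_{LinkUp} = 0 ⇒ p_{NetOne} = 71.75 + 0.25p_{LinkUp}.
At p_{LinkUp} = 142: p_{NetOne} = 71.75 + 0.25·142 = 107.25.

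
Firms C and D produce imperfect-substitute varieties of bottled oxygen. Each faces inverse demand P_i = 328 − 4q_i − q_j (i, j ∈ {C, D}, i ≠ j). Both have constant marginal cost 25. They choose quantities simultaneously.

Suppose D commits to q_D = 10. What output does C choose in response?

36.625

Firm C's profit: π = q_C(328 − 4q_C − q_D) − 25q_C.
∂π/∂q_C = 303 − 8q_C − q_D = 0 ⇒ q_C = 37.875 − 0.125q_D.
At q_D = 10: q_C = 37.875 − 0.125·10 = 36.625.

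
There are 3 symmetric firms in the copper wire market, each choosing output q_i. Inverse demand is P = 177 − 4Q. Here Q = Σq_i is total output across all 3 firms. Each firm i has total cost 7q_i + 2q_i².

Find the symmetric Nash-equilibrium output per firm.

8.5

A representative firm's profit is π_i = q_i(177 − 4Q) − 7q_i − 2q_i², with Q = q_i + Σ_{j≠i} q_j.
First-order condition: 170 − 12q_i − 4Σ_{j≠i} q_j = 0.
In a symmetric equilibrium every firm chooses the same q, so Σ_{j≠i} q_j = 2q. The condition becomes 170 − 20q = 0, giving q = 170/20 = 8.5.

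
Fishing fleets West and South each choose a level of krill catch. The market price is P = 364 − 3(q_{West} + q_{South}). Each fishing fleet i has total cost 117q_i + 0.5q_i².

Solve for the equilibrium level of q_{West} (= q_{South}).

24.7

Fishing fleet West's profit: π = q_{West}(364 − 3(q_{West} + q_{South})) − 117q_{West} − 0.5q_{West}².
∂π/∂q_{West} = 247 − 7q_{West} − 3q_{South} = 0, so q_{West} = 247/7 − (3/7)q_{South}.
Setting q_{West} = q_{South} in the reaction function: q_{West} = 247/7 − (3/7)q_{West}, so q_{West} = (247/7) / (10/7) = 24.7.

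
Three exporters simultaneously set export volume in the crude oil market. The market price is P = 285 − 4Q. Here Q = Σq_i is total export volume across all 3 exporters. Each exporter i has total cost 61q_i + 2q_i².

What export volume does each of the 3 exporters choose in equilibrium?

11.2

A representative exporter's profit is π_i = q_i(285 − 4Q) − 61q_i − 2q_i², with Q = q_i + Σ_{j≠i} q_j.
First-order condition: 224 − 12q_i − 4Σ_{j≠i} q_j = 0.
In a symmetric equilibrium every exporter chooses the same q, so Σ_{j≠i} q_j = 2q. The condition becomes 224 − 20q = 0, giving q = 224/20 = 11.2.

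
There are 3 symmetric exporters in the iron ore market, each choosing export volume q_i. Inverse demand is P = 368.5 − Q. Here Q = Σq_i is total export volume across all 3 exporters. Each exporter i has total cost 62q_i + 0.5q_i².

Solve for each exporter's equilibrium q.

61.3

A representative exporter's profit is π_i = q_i(368.5 − Q) − 62q_i − 0.5q_i², with Q = q_i + Σ_{j≠i} q_j.
First-order condition: 306.5 − 3q_i − Σ_{j≠i} q_j = 0.
With identical exporters, set every q_j = q: then 306.5 − 3q − 2q = 0, i.e. q = 306.5/5 = 61.3.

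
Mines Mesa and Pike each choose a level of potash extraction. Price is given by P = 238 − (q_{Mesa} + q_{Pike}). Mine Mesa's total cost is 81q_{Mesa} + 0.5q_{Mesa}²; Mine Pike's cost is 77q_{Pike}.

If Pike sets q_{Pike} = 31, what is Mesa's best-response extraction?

Mine Mesa's profit: π = q_{Mesa}(238 − (q_{Mesa} + q_{Pike})) − 81q_{Mesa} − 0.5q_{Mesa}².
∂π/∂q_{Mesa} = 157 − 3q_{Mesa} − q_{Pike} = 0, so q_{Mesa} = 157/3 − (1/3)q_{Pike}.
At q_{Pike} = 31: q_{Mesa} = 157/3 − (1/3)·31 = 42.

42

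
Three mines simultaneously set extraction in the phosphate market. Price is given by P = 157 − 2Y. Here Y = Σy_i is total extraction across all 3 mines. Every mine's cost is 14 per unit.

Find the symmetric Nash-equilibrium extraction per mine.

A representative mine's profit is π_i = y_i(157 − 2Y) − 14y_i, with Y = y_i + Σ_{j≠i} y_j.
First-order condition: 143 − 4y_i − 2Σ_{j≠i} y_j = 0.
Imposing symmetry (y_j = y for all j) turns Σ_{j≠i} y_j into 2y, so 143 = 8y and y = 17.875.

17.875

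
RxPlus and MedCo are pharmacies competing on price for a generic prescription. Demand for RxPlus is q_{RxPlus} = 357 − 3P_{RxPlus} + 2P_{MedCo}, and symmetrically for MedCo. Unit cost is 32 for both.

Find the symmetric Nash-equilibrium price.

113.25

RxPlus's profit: π = (P_{RxPlus} − 32)(357 − 3P_{RxPlus} + 2P_{MedCo}).
∂π/∂P_{RxPlus} = 453 − 6P_{RxPlus} + 2P_{MedCo} = 0 ⇒ P_{RxPlus} = 75.5 + (1/3)P_{MedCo}.
Setting P_{RxPlus} = P_{MedCo} in the reaction function: P_{RxPlus} = 75.5 + (1/3)P_{RxPlus}, so P_{RxPlus} = 75.5 / (2/3) = 113.25.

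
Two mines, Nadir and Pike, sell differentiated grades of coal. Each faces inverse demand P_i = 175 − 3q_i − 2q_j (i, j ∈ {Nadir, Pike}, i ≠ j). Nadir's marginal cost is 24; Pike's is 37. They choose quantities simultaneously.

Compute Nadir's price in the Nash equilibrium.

Mine Nadir's profit: π = q_{Nadir}(175 − 3q_{Nadir} − 2q_{Pike}) − 24q_{Nadir}.
∂π/∂q_{Nadir} = 151 − 6q_{Nadir} − 2q_{Pike} = 0 ⇒ q_{Nadir} = 151/6 − (1/3)q_{Pike}.
Similarly q_{Pike} = 23 − (1/3)q_{Nadir}.
Plugging q_{Pike} into Nadir's best response: q_{Nadir} = 151/6 − (1/3)(23 − (1/3)q_{Nadir}) ⇒ (8/9)q_{Nadir} = 17.5, so q_{Nadir} = 19.6875.
Then q_{Pike} = 23 − (1/3)·19.6875 = 16.4375.
P_{Nadir} = 175 − 3·19.6875 − 2·16.4375 = 83.0625.

83.0625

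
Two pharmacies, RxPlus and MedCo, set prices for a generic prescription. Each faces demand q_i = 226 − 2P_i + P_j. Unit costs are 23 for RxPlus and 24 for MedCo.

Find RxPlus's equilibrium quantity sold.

135.6

RxPlus's profit: π = (P_{RxPlus} − 23)(226 − 2P_{RxPlus} + P_{MedCo}).
∂π/∂P_{RxPlus} = 272 − 4P_{RxPlus} + P_{MedCo} = 0 ⇒ P_{RxPlus} = 68 + 0.25P_{MedCo}.
Similarly P_{MedCo} = 68.5 + 0.25P_{RxPlus}.
Solving the two reaction functions simultaneously: (1 − (0.25)(0.25))P_{RxPlus} = 68 + 0.25·68.5, so 0.9375P_{RxPlus} = 85.125 and P_{RxPlus} = 90.8.
Then P_{MedCo} = 68.5 + 0.25·90.8 = 91.2.
q_{RxPlus} = 226 − 2·90.8 + 91.2 = 135.6.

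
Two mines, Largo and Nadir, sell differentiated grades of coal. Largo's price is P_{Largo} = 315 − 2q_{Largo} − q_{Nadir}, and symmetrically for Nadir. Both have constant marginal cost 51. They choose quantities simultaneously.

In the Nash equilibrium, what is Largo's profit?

5575.68

Mine Largo's profit: π = q_{Largo}(315 − 2q_{Largo} − q_{Nadir}) − 51q_{Largo}.
∂π/∂q_{Largo} = 264 − 4q_{Largo} − q_{Nadir} = 0 ⇒ q_{Largo} = 66 − 0.25q_{Nadir}.
By symmetry q_{Nadir} = q_{Largo}; substituting into the reaction function, 1.25q_{Largo} = 66 and q_{Largo} = 52.8.
P_{Largo} = 315 − 2·52.8 − 52.8 = 156.6.
Profit = (156.6 − 51)·52.8 = 5575.68.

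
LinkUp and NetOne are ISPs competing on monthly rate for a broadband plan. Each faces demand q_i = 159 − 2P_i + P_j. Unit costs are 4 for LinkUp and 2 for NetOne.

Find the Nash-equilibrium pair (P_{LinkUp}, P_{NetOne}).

55.4, 54.6

LinkUp's profit: π = (P_{LinkUp} − 4)(159 − 2P_{LinkUp} + P_{NetOne}).
∂π/∂P_{LinkUp} = 167 − 4P_{LinkUp} + P_{NetOne} = 0 ⇒ P_{LinkUp} = 41.75 + 0.25P_{NetOne}.
Similarly P_{NetOne} = 40.75 + 0.25P_{LinkUp}.
Substituting the second reaction function into the first: P_{LinkUp} = 41.75 + 0.25(40.75 + 0.25P_{LinkUp}), which gives 0.9375P_{LinkUp} = 51.9375 ⇒ P_{LinkUp} = 55.4.
Then P_{NetOne} = 40.75 + 0.25·55.4 = 54.6.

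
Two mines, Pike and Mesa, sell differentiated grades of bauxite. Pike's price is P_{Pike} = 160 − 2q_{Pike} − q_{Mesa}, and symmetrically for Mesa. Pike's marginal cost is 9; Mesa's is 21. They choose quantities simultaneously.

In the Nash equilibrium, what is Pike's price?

Mine Pike's profit: π = q_{Pike}(160 − 2q_{Pike} − q_{Mesa}) − 9q_{Pike}.
∂π/∂q_{Pike} = 151 − 4q_{Pike} − q_{Mesa} = 0 ⇒ q_{Pike} = 37.75 − 0.25q_{Mesa}.
Similarly q_{Mesa} = 34.75 − 0.25q_{Pike}.
Solving the two reaction functions simultaneously: (1 − (−0.25)(−0.25))q_{Pike} = 37.75 − 0.25·34.75, so 0.9375q_{Pike} = 29.0625 and q_{Pike} = 31.
Then q_{Mesa} = 34.75 − 0.25·31 = 27.
P_{Pike} = 160 − 2·31 − 27 = 71.

71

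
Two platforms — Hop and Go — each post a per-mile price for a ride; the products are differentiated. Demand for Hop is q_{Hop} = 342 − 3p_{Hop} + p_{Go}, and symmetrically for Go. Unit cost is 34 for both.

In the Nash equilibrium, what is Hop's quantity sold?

164.4

Hop's profit: π = (p_{Hop} − 34)(342 − 3p_{Hop} + p_{Go}).
∂π/∂p_{Hop} = 444 − 6p_{Hop} + p_{Go} = 0 ⇒ p_{Hop} = 74 + (1/6)p_{Go}.
Setting p_{Hop} = p_{Go} in the reaction function: p_{Hop} = 74 + (1/6)p_{Hop}, so p_{Hop} = 74 / (5/6) = 88.8.
q_{Hop} = 342 − 3·88.8 + 88.8 = 164.4.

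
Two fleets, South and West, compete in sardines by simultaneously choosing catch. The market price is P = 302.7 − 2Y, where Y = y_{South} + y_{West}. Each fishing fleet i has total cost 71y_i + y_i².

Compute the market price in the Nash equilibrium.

186.85

Fishing fleet South's profit: π = y_{South}(302.7 − 2(y_{South} + y_{West})) − 71y_{South} − y_{South}².
∂π/∂y_{South} = 231.7 − 6y_{South} − 2y_{West} = 0, so y_{South} = 2317/60 − (1/3)y_{West}.
Setting y_{South} = y_{West} in the reaction function: y_{South} = 2317/60 − (1/3)y_{South}, so y_{South} = (2317/60) / (4/3) = 28.9625.
Equilibrium price: P = 302.7 − 2·57.925 = 186.85.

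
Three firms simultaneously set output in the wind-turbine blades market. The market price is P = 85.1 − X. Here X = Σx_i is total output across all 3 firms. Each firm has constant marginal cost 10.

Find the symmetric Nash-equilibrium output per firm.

A representative firm's profit is π_i = x_i(85.1 − X) − 10x_i, with X = x_i + Σ_{j≠i} x_j.
First-order condition: 75.1 − 2x_i − Σ_{j≠i} x_j = 0.
Imposing symmetry (x_j = x for all j) turns Σ_{j≠i} x_j into 2x, so 75.1 = 4x and x = 18.775.

18.775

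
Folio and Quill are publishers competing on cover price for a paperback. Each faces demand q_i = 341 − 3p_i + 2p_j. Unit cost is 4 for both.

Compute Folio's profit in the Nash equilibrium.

21294.1875

Folio's profit: π = (p_{Folio} − 4)(341 − 3p_{Folio} + 2p_{Quill}).
∂π/∂p_{Folio} = 353 − 6p_{Folio} + 2p_{Quill} = 0 ⇒ p_{Folio} = 353/6 + (1/3)p_{Quill}.
By symmetry p_{Quill} = p_{Folio}; substituting into the reaction function, (2/3)p_{Folio} = 353/6 and p_{Folio} = 88.25.
q_{Folio} = 341 − 3·88.25 + 2·88.25 = 252.75.
Profit = (88.25 − 4)·252.75 = 21294.1875.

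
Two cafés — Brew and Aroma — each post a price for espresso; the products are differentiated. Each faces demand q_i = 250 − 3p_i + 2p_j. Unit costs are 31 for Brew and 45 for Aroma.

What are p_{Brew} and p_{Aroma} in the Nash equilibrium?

Brew's profit: π = (p_{Brew} − 31)(250 − 3p_{Brew} + 2p_{Aroma}).
∂π/∂p_{Brew} = 343 − 6p_{Brew} + 2p_{Aroma} = 0 ⇒ p_{Brew} = 343/6 + (1/3)p_{Aroma}.
Similarly p_{Aroma} = 385/6 + (1/3)p_{Brew}.
Plugging p_{Aroma} into Brew's best response: p_{Brew} = 343/6 + (1/3)(385/6 + (1/3)p_{Brew}) ⇒ (8/9)p_{Brew} = 707/9, so p_{Brew} = 88.375.
Then p_{Aroma} = 385/6 + (1/3)·88.375 = 93.625.

88.375, 93.625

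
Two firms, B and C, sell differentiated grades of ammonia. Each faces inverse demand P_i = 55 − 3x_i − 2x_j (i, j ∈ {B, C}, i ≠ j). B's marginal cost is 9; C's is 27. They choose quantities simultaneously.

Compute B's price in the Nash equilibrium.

Firm B's profit: π = x_B(55 − 3x_B − 2x_C) − 9x_B.
∂π/∂x_B = 46 − 6x_B − 2x_C = 0 ⇒ x_B = 23/3 − (1/3)x_C.
Similarly x_C = 14/3 − (1/3)x_B.
Substituting the second reaction function into the first: x_B = 23/3 − (1/3)(14/3 − (1/3)x_B), which gives (8/9)x_B = 55/9 ⇒ x_B = 6.875.
Then x_C = 14/3 − (1/3)·6.875 = 2.375.
P_B = 55 − 3·6.875 − 2·2.375 = 29.625.

29.625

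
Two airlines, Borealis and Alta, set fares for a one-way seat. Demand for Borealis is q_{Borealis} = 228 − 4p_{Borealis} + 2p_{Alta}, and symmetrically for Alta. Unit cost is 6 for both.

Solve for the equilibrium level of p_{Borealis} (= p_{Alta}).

Borealis's profit: π = (p_{Borealis} − 6)(228 − 4p_{Borealis} + 2p_{Alta}).
∂π/∂p_{Borealis} = 252 − 8p_{Borealis} + 2p_{Alta} = 0 ⇒ p_{Borealis} = 31.5 + 0.25p_{Alta}.
The game is symmetric, so in equilibrium p_{Alta} = p_{Borealis}: the reaction function gives 0.75p_{Borealis} = 31.5, hence p_{Borealis} = 42.

42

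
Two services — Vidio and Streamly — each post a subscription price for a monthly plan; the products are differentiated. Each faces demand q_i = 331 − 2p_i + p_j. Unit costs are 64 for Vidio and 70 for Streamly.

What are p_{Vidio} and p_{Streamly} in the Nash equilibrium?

Vidio's profit: π = (p_{Vidio} − 64)(331 − 2p_{Vidio} + p_{Streamly}).
∂π/∂p_{Vidio} = 459 − 4p_{Vidio} + p_{Streamly} = 0 ⇒ p_{Vidio} = 114.75 + 0.25p_{Streamly}.
Similarly p_{Streamly} = 117.75 + 0.25p_{Vidio}.
Solving the two reaction functions simultaneously: (1 − (0.25)(0.25))p_{Vidio} = 114.75 + 0.25·117.75, so 0.9375p_{Vidio} = 144.1875 and p_{Vidio} = 153.8.
Then p_{Streamly} = 117.75 + 0.25·153.8 = 156.2.

153.8, 156.2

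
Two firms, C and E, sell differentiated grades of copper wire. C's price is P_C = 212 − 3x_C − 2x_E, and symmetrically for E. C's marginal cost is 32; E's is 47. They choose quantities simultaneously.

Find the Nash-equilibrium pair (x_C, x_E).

23.4375, 19.6875

Firm C's profit: π = x_C(212 − 3x_C − 2x_E) − 32x_C.
∂π/∂x_C = 180 − 6x_C − 2x_E = 0 ⇒ x_C = 30 − (1/3)x_E.
Similarly x_E = 27.5 − (1/3)x_C.
Plugging x_E into C's best response: x_C = 30 − (1/3)(27.5 − (1/3)x_C) ⇒ (8/9)x_C = 125/6, so x_C = 23.4375.
Then x_E = 27.5 − (1/3)·23.4375 = 19.6875.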